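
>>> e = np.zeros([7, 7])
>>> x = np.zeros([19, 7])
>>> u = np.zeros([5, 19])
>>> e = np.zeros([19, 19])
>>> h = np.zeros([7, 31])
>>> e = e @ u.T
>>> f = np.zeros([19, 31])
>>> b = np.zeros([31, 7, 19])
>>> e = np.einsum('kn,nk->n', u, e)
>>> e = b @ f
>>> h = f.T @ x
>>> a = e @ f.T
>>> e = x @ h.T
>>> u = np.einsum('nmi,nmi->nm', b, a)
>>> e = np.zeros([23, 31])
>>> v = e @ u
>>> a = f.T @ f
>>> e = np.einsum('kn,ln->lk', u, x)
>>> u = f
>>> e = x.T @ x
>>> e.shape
(7, 7)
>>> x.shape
(19, 7)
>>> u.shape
(19, 31)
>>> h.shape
(31, 7)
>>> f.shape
(19, 31)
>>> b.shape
(31, 7, 19)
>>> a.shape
(31, 31)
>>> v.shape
(23, 7)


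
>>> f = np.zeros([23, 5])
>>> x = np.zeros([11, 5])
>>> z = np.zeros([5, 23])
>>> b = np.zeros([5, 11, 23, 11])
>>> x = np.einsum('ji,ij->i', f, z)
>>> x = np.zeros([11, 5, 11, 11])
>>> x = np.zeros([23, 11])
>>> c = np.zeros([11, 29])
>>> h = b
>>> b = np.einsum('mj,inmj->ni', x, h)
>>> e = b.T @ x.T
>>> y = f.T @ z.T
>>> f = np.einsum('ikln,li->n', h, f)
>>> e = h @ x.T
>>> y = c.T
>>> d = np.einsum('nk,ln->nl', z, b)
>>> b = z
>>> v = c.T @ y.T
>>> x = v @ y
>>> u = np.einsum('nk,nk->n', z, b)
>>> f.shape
(11,)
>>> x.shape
(29, 11)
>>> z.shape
(5, 23)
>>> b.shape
(5, 23)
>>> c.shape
(11, 29)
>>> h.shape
(5, 11, 23, 11)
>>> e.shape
(5, 11, 23, 23)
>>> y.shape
(29, 11)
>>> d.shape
(5, 11)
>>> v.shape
(29, 29)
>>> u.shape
(5,)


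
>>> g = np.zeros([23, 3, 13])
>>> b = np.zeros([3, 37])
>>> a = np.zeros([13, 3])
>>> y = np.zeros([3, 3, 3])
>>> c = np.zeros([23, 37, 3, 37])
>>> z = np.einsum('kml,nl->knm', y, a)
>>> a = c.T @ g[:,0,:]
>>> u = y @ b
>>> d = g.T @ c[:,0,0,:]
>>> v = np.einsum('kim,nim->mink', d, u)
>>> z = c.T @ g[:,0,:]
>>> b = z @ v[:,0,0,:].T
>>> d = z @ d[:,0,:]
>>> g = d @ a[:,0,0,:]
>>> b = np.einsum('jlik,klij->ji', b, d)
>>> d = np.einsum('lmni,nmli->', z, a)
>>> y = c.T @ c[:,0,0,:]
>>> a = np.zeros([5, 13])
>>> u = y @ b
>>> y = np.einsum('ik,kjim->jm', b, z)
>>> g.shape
(37, 3, 37, 13)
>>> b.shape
(37, 37)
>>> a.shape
(5, 13)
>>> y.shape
(3, 13)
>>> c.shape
(23, 37, 3, 37)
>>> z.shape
(37, 3, 37, 13)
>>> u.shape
(37, 3, 37, 37)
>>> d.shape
()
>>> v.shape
(37, 3, 3, 13)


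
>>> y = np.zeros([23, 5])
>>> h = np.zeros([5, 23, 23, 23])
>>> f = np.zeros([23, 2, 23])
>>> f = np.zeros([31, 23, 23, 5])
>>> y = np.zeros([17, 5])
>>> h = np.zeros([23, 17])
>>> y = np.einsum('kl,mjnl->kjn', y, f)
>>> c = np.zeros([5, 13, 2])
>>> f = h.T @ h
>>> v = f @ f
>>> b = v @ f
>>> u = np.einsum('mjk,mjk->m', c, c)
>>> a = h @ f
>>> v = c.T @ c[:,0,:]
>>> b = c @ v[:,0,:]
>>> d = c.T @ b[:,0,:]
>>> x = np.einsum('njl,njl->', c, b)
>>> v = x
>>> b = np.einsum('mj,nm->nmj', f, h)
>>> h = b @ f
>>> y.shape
(17, 23, 23)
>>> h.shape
(23, 17, 17)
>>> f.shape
(17, 17)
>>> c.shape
(5, 13, 2)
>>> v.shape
()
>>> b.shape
(23, 17, 17)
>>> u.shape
(5,)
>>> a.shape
(23, 17)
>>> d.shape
(2, 13, 2)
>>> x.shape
()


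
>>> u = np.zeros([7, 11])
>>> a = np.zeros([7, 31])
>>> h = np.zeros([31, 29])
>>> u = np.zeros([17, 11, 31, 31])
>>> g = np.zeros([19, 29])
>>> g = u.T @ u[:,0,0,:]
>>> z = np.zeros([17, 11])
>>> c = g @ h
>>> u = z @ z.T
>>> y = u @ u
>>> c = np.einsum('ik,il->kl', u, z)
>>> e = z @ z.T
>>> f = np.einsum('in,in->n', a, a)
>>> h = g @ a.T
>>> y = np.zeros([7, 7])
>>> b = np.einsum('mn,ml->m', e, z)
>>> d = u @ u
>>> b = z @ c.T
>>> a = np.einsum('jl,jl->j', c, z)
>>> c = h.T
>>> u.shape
(17, 17)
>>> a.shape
(17,)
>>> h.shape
(31, 31, 11, 7)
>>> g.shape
(31, 31, 11, 31)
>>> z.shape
(17, 11)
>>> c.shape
(7, 11, 31, 31)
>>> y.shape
(7, 7)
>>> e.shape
(17, 17)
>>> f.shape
(31,)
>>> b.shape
(17, 17)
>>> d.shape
(17, 17)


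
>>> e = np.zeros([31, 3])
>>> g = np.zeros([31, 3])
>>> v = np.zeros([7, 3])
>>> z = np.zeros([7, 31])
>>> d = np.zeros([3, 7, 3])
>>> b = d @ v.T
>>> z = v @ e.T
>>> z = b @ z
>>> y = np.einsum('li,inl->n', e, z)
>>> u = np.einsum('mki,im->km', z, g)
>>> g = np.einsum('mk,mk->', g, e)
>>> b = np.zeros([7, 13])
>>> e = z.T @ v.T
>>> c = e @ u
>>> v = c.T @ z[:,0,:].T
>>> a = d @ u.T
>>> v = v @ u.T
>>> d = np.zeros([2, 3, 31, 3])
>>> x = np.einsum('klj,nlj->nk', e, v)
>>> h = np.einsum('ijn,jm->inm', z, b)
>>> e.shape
(31, 7, 7)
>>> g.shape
()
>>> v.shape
(3, 7, 7)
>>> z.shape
(3, 7, 31)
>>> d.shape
(2, 3, 31, 3)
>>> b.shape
(7, 13)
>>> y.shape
(7,)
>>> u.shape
(7, 3)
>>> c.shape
(31, 7, 3)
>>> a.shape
(3, 7, 7)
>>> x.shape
(3, 31)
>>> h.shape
(3, 31, 13)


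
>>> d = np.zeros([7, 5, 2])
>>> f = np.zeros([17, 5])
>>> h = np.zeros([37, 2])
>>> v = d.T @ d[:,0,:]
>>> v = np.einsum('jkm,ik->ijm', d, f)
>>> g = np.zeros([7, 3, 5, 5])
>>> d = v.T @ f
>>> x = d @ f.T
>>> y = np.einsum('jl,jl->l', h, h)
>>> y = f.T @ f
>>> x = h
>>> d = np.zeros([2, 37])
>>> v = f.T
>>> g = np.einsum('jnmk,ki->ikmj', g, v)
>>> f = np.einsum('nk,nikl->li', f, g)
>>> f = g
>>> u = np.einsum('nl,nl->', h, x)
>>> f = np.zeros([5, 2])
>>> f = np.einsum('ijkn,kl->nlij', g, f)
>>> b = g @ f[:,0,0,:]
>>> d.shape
(2, 37)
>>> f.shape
(7, 2, 17, 5)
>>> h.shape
(37, 2)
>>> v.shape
(5, 17)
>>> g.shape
(17, 5, 5, 7)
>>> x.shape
(37, 2)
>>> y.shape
(5, 5)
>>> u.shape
()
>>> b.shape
(17, 5, 5, 5)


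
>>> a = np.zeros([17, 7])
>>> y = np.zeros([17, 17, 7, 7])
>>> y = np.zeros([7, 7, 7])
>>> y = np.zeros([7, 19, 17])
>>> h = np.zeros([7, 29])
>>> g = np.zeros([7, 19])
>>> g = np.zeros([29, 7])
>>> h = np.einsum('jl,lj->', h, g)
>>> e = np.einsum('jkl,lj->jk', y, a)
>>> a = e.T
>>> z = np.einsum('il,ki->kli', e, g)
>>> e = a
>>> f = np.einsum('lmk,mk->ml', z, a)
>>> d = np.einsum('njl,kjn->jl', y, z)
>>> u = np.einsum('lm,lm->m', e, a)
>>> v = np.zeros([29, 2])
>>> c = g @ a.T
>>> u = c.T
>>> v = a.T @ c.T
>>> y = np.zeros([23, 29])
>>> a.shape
(19, 7)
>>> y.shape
(23, 29)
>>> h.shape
()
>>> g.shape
(29, 7)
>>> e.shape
(19, 7)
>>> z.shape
(29, 19, 7)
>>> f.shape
(19, 29)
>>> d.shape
(19, 17)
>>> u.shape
(19, 29)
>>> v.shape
(7, 29)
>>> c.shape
(29, 19)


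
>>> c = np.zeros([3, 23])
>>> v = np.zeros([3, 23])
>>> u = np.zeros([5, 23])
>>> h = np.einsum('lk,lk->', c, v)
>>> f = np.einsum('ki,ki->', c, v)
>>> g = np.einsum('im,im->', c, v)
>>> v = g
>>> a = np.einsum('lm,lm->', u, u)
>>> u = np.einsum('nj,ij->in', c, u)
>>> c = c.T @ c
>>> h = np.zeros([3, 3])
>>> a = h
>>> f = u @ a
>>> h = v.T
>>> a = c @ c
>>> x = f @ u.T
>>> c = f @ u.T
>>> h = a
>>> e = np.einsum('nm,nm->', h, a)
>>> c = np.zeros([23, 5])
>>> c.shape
(23, 5)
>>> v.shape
()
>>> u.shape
(5, 3)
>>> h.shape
(23, 23)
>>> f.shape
(5, 3)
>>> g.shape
()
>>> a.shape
(23, 23)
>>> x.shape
(5, 5)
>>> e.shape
()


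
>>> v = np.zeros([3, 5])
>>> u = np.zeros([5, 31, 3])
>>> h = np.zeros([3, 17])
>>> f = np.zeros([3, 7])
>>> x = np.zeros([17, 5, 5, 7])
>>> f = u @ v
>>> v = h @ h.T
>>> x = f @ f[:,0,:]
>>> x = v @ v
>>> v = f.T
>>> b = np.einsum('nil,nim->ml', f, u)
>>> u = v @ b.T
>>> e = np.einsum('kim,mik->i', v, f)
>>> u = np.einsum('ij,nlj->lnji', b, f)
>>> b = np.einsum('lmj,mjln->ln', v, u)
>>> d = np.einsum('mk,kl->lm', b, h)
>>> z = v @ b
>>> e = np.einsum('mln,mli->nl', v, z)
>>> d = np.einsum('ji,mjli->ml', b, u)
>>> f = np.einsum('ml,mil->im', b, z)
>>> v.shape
(5, 31, 5)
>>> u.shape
(31, 5, 5, 3)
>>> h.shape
(3, 17)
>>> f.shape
(31, 5)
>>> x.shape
(3, 3)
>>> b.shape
(5, 3)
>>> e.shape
(5, 31)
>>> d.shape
(31, 5)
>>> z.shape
(5, 31, 3)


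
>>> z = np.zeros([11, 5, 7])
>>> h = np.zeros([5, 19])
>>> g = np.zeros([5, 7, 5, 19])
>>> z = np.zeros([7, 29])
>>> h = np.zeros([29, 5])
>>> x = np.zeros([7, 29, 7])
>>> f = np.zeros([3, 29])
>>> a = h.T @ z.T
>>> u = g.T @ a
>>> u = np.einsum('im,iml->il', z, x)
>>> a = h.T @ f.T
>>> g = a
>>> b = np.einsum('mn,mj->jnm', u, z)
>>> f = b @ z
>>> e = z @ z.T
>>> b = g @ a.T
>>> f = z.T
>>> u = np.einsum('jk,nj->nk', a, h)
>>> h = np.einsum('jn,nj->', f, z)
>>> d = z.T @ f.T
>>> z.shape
(7, 29)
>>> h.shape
()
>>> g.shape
(5, 3)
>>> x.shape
(7, 29, 7)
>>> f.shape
(29, 7)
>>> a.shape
(5, 3)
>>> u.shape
(29, 3)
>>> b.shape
(5, 5)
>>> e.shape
(7, 7)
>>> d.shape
(29, 29)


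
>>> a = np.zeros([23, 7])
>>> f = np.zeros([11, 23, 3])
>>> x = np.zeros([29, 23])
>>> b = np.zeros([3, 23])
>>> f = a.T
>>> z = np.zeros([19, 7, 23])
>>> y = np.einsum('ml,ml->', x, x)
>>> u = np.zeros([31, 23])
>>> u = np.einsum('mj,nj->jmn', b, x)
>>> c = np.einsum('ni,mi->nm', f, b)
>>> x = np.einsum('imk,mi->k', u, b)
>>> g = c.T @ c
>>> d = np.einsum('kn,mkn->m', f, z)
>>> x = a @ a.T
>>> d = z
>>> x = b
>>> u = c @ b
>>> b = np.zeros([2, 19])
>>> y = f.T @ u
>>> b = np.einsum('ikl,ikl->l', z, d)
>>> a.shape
(23, 7)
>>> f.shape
(7, 23)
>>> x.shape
(3, 23)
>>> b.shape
(23,)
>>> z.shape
(19, 7, 23)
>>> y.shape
(23, 23)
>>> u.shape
(7, 23)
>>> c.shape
(7, 3)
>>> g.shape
(3, 3)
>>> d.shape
(19, 7, 23)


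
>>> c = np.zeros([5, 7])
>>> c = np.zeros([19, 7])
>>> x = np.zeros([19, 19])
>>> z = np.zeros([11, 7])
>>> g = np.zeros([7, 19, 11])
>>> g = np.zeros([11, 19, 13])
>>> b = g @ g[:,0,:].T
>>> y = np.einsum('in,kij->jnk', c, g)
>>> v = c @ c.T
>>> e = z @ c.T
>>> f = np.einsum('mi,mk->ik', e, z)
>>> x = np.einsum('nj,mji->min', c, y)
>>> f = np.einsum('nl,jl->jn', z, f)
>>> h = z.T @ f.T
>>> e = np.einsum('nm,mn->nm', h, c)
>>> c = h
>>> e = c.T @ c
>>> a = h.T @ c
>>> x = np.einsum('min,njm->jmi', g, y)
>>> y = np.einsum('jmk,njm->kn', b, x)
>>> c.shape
(7, 19)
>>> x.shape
(7, 11, 19)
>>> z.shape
(11, 7)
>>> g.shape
(11, 19, 13)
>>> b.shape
(11, 19, 11)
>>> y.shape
(11, 7)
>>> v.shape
(19, 19)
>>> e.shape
(19, 19)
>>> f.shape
(19, 11)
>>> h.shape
(7, 19)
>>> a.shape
(19, 19)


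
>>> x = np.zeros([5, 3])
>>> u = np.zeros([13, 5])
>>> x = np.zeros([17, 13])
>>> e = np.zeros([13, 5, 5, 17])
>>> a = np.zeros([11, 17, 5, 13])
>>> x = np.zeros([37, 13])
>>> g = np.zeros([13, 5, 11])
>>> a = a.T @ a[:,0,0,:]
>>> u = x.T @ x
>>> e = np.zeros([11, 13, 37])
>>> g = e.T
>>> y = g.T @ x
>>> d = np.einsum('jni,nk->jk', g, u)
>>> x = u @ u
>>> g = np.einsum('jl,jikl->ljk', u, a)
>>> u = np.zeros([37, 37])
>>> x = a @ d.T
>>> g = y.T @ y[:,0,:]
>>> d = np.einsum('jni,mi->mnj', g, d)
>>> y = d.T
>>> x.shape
(13, 5, 17, 37)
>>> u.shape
(37, 37)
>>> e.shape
(11, 13, 37)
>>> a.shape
(13, 5, 17, 13)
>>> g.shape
(13, 13, 13)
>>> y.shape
(13, 13, 37)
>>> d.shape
(37, 13, 13)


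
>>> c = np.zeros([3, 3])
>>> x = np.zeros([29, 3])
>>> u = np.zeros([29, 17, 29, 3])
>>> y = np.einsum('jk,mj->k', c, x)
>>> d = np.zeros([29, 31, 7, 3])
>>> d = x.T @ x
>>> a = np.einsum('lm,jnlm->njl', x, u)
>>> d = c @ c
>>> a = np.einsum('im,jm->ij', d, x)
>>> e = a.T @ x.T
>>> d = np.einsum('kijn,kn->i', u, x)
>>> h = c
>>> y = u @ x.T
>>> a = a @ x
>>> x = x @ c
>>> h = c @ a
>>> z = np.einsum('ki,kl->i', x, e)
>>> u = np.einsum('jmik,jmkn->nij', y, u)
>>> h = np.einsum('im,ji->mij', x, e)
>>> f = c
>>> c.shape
(3, 3)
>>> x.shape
(29, 3)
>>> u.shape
(3, 29, 29)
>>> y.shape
(29, 17, 29, 29)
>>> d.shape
(17,)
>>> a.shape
(3, 3)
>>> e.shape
(29, 29)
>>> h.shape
(3, 29, 29)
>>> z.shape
(3,)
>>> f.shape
(3, 3)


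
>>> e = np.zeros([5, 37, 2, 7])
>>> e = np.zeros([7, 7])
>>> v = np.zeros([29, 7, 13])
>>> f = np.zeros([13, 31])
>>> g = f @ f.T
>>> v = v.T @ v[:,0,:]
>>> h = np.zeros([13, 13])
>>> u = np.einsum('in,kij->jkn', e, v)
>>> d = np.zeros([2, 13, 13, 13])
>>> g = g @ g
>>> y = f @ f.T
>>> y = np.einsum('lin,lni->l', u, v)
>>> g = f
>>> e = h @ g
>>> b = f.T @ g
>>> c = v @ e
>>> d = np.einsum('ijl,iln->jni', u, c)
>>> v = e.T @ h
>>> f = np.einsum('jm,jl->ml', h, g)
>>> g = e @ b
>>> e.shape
(13, 31)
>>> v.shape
(31, 13)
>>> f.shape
(13, 31)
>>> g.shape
(13, 31)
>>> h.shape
(13, 13)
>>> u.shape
(13, 13, 7)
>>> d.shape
(13, 31, 13)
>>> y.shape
(13,)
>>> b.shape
(31, 31)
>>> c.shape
(13, 7, 31)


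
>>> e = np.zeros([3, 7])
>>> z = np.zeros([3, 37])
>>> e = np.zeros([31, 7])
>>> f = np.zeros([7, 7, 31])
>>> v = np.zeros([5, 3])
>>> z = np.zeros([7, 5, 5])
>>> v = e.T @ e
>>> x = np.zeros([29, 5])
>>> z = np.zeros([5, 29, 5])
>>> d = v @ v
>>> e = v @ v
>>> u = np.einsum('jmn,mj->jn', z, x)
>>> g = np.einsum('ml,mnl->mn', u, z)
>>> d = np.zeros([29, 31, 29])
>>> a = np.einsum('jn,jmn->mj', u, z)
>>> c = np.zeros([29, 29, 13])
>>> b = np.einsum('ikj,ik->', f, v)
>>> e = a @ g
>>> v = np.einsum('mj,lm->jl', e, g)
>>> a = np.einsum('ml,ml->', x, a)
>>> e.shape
(29, 29)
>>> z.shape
(5, 29, 5)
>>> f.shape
(7, 7, 31)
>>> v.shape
(29, 5)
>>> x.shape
(29, 5)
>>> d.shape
(29, 31, 29)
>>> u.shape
(5, 5)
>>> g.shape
(5, 29)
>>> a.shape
()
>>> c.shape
(29, 29, 13)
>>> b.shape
()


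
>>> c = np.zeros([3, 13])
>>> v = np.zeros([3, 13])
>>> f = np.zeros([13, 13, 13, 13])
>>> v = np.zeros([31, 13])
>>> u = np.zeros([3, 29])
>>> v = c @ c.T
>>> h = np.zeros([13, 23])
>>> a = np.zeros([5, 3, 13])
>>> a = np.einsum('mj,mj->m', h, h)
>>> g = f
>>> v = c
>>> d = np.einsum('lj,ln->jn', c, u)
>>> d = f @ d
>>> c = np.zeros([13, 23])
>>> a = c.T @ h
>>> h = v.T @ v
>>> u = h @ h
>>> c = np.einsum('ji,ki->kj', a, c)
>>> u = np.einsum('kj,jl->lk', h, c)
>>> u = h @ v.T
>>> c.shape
(13, 23)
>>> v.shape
(3, 13)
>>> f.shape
(13, 13, 13, 13)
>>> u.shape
(13, 3)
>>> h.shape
(13, 13)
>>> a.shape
(23, 23)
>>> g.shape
(13, 13, 13, 13)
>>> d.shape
(13, 13, 13, 29)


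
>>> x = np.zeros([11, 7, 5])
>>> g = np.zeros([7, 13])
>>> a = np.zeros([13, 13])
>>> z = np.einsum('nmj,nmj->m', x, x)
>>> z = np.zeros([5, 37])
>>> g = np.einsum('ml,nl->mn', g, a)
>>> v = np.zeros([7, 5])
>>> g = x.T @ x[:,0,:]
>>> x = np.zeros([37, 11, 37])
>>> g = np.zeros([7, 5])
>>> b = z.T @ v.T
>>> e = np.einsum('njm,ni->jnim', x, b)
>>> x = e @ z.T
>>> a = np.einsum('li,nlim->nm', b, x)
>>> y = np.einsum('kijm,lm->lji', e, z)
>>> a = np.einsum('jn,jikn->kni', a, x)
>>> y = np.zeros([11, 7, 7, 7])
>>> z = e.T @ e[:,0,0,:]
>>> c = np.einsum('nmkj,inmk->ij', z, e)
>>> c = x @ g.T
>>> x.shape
(11, 37, 7, 5)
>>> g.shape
(7, 5)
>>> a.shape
(7, 5, 37)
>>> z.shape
(37, 7, 37, 37)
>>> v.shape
(7, 5)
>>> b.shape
(37, 7)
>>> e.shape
(11, 37, 7, 37)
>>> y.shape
(11, 7, 7, 7)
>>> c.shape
(11, 37, 7, 7)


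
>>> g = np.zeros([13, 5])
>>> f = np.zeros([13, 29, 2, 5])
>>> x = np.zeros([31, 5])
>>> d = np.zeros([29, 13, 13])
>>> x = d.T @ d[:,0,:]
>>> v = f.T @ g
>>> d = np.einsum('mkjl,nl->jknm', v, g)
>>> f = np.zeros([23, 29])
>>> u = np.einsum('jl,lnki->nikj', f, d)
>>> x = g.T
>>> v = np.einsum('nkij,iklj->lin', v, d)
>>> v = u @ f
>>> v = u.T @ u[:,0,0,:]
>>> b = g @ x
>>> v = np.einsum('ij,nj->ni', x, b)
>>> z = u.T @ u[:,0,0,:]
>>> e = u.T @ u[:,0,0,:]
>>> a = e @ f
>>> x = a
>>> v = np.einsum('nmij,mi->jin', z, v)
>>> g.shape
(13, 5)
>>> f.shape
(23, 29)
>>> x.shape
(23, 13, 5, 29)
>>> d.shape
(29, 2, 13, 5)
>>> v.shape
(23, 5, 23)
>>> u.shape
(2, 5, 13, 23)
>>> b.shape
(13, 13)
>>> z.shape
(23, 13, 5, 23)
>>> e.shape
(23, 13, 5, 23)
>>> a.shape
(23, 13, 5, 29)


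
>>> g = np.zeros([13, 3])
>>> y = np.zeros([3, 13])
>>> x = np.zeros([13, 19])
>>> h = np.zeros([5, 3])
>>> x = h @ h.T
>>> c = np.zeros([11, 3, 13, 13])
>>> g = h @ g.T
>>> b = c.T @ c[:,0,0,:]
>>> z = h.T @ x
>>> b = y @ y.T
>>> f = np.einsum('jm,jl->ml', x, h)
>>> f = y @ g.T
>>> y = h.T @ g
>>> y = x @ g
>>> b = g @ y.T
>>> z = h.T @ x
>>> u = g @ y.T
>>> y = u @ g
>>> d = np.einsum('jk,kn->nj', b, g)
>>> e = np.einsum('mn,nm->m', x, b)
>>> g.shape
(5, 13)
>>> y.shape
(5, 13)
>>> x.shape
(5, 5)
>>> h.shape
(5, 3)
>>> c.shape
(11, 3, 13, 13)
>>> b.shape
(5, 5)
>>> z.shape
(3, 5)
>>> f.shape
(3, 5)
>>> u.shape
(5, 5)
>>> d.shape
(13, 5)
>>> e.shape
(5,)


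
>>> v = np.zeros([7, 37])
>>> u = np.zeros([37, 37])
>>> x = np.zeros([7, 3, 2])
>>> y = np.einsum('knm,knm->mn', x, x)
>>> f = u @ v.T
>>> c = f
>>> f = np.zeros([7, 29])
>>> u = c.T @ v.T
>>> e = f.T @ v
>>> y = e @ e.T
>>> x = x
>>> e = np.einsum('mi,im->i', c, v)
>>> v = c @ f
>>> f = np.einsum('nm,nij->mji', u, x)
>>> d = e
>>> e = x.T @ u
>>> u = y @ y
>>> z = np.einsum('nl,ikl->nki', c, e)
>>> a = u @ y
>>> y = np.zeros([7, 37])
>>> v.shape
(37, 29)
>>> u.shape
(29, 29)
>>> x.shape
(7, 3, 2)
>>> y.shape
(7, 37)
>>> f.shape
(7, 2, 3)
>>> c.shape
(37, 7)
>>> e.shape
(2, 3, 7)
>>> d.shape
(7,)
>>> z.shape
(37, 3, 2)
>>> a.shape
(29, 29)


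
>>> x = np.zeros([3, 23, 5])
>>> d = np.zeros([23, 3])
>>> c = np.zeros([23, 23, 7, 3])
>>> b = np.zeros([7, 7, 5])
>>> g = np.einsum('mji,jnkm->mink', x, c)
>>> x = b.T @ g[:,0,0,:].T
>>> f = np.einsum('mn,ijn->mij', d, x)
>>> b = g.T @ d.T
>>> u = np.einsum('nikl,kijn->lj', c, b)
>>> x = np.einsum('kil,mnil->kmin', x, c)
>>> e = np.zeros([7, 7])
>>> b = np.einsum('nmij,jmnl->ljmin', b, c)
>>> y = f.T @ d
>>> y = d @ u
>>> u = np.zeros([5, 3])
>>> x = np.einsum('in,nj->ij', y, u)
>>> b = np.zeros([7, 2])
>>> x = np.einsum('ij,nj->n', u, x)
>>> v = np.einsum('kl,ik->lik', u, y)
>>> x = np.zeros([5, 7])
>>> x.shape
(5, 7)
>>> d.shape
(23, 3)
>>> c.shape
(23, 23, 7, 3)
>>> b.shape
(7, 2)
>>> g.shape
(3, 5, 23, 7)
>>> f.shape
(23, 5, 7)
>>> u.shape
(5, 3)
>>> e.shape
(7, 7)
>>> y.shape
(23, 5)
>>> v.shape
(3, 23, 5)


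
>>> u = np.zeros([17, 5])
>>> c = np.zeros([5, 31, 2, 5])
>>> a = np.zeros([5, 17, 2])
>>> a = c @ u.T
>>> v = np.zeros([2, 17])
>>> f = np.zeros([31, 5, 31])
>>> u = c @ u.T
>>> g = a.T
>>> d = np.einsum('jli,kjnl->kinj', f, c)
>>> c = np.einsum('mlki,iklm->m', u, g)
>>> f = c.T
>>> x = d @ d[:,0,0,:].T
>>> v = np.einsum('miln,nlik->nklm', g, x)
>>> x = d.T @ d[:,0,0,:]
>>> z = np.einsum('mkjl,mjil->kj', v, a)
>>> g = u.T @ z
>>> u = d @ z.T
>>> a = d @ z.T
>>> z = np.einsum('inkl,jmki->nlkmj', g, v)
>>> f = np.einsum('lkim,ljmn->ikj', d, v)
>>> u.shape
(5, 31, 2, 5)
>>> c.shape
(5,)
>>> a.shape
(5, 31, 2, 5)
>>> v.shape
(5, 5, 31, 17)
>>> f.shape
(2, 31, 5)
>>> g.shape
(17, 2, 31, 31)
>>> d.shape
(5, 31, 2, 31)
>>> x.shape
(31, 2, 31, 31)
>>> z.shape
(2, 31, 31, 5, 5)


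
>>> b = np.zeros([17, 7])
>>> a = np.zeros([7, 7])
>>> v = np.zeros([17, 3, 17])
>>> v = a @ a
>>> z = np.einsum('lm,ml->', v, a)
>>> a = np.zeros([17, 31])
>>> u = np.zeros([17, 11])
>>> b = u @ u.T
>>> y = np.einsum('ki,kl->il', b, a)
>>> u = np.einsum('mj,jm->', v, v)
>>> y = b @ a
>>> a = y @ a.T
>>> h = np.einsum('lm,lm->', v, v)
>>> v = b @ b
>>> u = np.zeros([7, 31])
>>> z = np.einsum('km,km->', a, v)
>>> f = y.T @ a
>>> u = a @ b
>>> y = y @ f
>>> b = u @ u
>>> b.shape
(17, 17)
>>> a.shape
(17, 17)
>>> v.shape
(17, 17)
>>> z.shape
()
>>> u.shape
(17, 17)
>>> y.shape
(17, 17)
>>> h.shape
()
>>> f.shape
(31, 17)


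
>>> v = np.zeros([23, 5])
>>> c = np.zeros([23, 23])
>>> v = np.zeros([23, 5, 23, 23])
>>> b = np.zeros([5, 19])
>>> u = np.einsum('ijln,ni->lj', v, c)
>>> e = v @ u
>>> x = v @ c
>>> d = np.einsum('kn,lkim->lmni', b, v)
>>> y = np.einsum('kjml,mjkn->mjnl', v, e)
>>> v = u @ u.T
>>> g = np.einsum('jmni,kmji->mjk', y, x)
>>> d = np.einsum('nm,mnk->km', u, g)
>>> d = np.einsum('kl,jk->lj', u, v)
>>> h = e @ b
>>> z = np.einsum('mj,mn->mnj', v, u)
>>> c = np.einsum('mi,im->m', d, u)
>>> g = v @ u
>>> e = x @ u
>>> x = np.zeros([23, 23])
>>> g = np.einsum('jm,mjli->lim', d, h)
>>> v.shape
(23, 23)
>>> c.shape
(5,)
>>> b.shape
(5, 19)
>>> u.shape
(23, 5)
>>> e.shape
(23, 5, 23, 5)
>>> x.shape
(23, 23)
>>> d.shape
(5, 23)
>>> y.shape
(23, 5, 5, 23)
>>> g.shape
(23, 19, 23)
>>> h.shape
(23, 5, 23, 19)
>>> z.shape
(23, 5, 23)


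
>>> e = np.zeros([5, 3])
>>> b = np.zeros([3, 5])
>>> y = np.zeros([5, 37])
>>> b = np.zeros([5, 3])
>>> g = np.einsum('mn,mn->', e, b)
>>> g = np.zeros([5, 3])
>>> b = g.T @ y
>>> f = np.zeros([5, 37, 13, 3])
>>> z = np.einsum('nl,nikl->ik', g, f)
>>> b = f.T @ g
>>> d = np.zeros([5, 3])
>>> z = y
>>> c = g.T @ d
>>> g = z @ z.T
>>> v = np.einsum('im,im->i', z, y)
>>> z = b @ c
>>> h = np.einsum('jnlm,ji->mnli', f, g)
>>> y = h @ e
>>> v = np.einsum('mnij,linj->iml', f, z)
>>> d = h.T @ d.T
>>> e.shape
(5, 3)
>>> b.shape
(3, 13, 37, 3)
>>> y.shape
(3, 37, 13, 3)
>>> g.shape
(5, 5)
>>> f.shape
(5, 37, 13, 3)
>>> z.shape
(3, 13, 37, 3)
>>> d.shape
(5, 13, 37, 5)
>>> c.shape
(3, 3)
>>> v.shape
(13, 5, 3)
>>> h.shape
(3, 37, 13, 5)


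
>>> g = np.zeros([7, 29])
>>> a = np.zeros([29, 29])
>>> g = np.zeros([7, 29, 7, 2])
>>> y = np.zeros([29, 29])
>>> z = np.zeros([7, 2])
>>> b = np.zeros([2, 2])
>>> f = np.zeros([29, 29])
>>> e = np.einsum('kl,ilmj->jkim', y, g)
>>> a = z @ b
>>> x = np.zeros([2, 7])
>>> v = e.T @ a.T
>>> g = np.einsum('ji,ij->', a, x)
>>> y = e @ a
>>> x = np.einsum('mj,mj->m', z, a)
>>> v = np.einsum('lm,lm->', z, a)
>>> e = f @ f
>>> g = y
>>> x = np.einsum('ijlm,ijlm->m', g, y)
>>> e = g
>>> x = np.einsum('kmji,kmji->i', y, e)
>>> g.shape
(2, 29, 7, 2)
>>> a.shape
(7, 2)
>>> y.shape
(2, 29, 7, 2)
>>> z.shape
(7, 2)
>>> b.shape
(2, 2)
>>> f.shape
(29, 29)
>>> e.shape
(2, 29, 7, 2)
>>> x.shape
(2,)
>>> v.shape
()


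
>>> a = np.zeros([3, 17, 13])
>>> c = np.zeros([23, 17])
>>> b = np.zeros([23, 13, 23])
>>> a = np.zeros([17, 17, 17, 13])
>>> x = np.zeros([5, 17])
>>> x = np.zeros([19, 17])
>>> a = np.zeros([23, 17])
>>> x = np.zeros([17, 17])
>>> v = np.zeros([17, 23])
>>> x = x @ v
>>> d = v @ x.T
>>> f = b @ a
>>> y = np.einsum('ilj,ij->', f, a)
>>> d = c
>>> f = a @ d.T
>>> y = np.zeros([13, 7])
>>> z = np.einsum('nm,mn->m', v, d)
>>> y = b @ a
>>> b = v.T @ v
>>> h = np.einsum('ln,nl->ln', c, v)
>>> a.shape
(23, 17)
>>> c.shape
(23, 17)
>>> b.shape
(23, 23)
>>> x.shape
(17, 23)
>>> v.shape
(17, 23)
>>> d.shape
(23, 17)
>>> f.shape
(23, 23)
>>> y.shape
(23, 13, 17)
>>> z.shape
(23,)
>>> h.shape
(23, 17)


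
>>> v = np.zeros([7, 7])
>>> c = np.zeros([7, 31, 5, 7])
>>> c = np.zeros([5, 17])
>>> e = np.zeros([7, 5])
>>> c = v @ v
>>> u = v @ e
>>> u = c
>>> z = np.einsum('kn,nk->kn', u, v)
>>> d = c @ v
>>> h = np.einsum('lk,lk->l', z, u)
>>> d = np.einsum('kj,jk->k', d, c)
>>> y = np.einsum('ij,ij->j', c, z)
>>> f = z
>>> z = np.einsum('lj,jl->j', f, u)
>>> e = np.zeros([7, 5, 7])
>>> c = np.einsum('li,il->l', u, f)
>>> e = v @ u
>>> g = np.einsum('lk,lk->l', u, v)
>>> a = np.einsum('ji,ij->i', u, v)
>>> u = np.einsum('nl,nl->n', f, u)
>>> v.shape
(7, 7)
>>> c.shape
(7,)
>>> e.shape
(7, 7)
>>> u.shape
(7,)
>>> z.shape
(7,)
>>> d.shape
(7,)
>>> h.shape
(7,)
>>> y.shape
(7,)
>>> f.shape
(7, 7)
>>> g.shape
(7,)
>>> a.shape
(7,)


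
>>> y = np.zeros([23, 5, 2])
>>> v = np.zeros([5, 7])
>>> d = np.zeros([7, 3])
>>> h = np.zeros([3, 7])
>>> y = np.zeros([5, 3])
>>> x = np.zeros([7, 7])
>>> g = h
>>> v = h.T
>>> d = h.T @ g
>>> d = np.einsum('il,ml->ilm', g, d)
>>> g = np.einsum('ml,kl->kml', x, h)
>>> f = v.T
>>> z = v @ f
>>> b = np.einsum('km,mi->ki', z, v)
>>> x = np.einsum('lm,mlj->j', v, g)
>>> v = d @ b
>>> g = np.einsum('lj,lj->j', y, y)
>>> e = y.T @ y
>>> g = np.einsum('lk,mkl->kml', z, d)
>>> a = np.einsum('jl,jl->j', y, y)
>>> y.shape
(5, 3)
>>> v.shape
(3, 7, 3)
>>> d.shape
(3, 7, 7)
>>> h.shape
(3, 7)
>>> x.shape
(7,)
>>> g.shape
(7, 3, 7)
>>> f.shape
(3, 7)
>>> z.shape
(7, 7)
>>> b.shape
(7, 3)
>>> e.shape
(3, 3)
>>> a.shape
(5,)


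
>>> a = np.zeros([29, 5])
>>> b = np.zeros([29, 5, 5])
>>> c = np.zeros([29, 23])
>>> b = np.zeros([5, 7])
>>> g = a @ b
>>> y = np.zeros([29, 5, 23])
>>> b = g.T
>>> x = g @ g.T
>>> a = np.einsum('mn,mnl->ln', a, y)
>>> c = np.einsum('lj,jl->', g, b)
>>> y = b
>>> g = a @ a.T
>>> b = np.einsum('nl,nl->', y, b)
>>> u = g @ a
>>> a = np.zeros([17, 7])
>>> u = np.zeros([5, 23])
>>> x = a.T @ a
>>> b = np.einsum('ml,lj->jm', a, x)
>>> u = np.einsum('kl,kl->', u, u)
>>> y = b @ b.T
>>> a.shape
(17, 7)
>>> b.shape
(7, 17)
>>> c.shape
()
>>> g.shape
(23, 23)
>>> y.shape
(7, 7)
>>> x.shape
(7, 7)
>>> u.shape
()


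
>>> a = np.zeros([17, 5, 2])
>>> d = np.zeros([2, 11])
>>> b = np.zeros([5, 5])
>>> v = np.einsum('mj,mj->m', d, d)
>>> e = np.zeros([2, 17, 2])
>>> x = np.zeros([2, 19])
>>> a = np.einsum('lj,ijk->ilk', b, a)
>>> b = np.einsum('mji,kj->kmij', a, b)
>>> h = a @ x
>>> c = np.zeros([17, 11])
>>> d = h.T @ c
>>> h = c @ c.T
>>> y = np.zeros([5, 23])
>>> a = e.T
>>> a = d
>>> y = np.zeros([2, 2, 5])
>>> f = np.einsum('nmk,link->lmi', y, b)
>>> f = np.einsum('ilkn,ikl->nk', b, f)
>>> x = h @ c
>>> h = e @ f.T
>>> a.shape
(19, 5, 11)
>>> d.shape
(19, 5, 11)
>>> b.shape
(5, 17, 2, 5)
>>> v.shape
(2,)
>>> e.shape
(2, 17, 2)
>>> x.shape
(17, 11)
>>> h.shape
(2, 17, 5)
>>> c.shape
(17, 11)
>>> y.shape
(2, 2, 5)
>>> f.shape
(5, 2)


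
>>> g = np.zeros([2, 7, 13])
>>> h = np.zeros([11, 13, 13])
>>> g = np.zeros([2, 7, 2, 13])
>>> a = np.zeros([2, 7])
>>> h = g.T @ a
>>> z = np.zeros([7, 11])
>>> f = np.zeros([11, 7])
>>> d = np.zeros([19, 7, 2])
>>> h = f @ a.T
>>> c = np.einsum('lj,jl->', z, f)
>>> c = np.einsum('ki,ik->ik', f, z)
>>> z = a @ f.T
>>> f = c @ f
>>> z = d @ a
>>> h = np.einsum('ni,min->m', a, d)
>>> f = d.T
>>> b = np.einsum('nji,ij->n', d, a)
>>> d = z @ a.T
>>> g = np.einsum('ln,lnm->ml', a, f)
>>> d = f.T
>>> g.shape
(19, 2)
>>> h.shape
(19,)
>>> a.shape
(2, 7)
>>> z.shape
(19, 7, 7)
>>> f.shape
(2, 7, 19)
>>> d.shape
(19, 7, 2)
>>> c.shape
(7, 11)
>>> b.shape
(19,)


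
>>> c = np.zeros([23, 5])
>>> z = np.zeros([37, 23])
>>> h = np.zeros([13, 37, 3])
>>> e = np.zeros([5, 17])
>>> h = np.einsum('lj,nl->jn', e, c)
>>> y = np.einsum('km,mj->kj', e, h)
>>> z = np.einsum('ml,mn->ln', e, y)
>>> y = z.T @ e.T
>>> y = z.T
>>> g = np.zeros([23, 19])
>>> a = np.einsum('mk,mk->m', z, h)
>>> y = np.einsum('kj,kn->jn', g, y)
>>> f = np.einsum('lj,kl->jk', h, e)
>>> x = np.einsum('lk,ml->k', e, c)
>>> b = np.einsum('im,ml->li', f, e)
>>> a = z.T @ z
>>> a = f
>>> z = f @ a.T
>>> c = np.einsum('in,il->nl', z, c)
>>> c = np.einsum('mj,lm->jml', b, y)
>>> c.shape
(23, 17, 19)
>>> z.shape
(23, 23)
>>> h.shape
(17, 23)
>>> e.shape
(5, 17)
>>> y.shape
(19, 17)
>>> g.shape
(23, 19)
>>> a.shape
(23, 5)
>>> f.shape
(23, 5)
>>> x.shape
(17,)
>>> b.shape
(17, 23)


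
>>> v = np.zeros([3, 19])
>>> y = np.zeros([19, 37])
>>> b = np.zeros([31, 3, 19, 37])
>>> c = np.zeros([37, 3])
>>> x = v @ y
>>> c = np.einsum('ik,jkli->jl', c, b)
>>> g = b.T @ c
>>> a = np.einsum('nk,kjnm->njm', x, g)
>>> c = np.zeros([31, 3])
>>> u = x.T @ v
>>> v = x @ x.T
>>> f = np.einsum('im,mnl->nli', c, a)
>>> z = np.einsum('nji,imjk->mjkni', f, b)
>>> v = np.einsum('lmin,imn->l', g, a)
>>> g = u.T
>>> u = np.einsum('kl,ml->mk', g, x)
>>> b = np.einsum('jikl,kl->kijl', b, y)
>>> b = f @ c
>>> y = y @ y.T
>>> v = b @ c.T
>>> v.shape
(19, 19, 31)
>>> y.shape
(19, 19)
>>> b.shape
(19, 19, 3)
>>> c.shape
(31, 3)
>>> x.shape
(3, 37)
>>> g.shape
(19, 37)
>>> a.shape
(3, 19, 19)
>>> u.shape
(3, 19)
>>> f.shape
(19, 19, 31)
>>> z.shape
(3, 19, 37, 19, 31)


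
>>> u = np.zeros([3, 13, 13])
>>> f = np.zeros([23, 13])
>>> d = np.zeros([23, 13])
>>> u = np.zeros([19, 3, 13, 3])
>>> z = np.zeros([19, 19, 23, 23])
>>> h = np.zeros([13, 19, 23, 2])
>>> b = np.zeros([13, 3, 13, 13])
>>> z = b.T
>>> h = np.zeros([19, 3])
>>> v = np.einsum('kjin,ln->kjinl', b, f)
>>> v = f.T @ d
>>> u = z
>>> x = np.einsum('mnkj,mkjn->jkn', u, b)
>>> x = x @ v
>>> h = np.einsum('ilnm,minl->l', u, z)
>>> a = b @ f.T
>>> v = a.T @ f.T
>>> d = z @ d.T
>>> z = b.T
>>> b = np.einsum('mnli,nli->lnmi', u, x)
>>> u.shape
(13, 13, 3, 13)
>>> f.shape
(23, 13)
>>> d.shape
(13, 13, 3, 23)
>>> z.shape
(13, 13, 3, 13)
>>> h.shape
(13,)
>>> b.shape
(3, 13, 13, 13)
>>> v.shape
(23, 13, 3, 23)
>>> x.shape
(13, 3, 13)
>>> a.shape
(13, 3, 13, 23)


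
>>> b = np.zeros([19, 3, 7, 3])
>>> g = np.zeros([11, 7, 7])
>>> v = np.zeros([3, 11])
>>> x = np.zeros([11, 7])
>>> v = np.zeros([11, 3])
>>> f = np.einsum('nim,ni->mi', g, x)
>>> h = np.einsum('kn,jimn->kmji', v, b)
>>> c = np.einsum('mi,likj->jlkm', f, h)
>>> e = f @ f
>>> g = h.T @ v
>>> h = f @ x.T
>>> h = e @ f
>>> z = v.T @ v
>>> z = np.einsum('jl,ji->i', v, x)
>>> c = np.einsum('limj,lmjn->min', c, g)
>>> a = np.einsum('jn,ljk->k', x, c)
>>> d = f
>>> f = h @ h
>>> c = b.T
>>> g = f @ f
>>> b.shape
(19, 3, 7, 3)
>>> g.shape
(7, 7)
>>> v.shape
(11, 3)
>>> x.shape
(11, 7)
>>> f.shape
(7, 7)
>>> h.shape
(7, 7)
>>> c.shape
(3, 7, 3, 19)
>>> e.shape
(7, 7)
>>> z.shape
(7,)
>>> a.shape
(3,)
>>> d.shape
(7, 7)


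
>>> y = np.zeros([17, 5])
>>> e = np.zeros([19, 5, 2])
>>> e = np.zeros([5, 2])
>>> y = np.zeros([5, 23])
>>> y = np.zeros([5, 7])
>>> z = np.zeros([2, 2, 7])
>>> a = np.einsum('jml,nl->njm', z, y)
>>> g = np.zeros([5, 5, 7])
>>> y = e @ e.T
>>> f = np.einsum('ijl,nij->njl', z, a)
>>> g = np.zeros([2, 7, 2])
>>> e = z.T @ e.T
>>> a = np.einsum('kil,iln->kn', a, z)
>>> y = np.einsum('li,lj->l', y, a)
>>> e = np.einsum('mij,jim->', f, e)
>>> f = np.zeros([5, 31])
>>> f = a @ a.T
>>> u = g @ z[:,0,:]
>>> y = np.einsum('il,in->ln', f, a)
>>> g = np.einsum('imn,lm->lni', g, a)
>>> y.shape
(5, 7)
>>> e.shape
()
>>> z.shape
(2, 2, 7)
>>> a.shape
(5, 7)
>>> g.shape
(5, 2, 2)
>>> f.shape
(5, 5)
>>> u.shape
(2, 7, 7)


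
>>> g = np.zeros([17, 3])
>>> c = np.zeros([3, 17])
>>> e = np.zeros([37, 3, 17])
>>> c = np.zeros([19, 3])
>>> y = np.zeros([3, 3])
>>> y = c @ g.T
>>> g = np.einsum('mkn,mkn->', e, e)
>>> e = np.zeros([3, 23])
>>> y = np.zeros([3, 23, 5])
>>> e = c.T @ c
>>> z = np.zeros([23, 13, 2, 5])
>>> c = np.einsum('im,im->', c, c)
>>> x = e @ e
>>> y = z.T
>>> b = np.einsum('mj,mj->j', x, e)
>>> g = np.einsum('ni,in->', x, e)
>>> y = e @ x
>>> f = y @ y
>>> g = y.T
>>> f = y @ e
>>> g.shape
(3, 3)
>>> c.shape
()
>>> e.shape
(3, 3)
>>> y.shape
(3, 3)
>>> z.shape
(23, 13, 2, 5)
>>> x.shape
(3, 3)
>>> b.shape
(3,)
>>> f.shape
(3, 3)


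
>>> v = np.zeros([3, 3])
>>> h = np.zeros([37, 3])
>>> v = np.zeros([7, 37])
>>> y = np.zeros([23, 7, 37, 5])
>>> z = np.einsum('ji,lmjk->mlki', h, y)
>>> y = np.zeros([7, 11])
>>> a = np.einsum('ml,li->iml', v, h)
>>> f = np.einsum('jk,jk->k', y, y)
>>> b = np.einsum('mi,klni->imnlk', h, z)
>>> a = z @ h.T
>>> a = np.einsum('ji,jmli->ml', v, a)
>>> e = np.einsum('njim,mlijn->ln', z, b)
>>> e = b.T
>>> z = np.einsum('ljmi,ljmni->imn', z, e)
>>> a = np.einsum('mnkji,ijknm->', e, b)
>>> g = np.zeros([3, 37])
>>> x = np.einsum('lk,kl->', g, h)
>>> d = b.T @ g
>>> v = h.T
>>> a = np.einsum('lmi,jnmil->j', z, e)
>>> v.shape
(3, 37)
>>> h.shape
(37, 3)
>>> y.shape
(7, 11)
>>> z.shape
(3, 5, 37)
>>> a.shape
(7,)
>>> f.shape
(11,)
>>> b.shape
(3, 37, 5, 23, 7)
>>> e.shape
(7, 23, 5, 37, 3)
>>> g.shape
(3, 37)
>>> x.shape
()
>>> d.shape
(7, 23, 5, 37, 37)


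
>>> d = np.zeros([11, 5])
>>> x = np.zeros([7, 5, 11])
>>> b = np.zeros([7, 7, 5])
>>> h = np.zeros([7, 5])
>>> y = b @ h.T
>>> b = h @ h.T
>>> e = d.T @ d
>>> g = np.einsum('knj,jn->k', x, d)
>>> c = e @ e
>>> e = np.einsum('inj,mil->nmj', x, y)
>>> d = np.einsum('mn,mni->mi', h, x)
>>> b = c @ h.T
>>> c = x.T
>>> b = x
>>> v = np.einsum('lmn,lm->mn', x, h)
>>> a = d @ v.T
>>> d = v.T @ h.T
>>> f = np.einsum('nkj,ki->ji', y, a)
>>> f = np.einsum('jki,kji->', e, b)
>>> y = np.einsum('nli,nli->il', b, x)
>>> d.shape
(11, 7)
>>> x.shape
(7, 5, 11)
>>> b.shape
(7, 5, 11)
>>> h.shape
(7, 5)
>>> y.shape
(11, 5)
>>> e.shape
(5, 7, 11)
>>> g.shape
(7,)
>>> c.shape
(11, 5, 7)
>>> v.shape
(5, 11)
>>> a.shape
(7, 5)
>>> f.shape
()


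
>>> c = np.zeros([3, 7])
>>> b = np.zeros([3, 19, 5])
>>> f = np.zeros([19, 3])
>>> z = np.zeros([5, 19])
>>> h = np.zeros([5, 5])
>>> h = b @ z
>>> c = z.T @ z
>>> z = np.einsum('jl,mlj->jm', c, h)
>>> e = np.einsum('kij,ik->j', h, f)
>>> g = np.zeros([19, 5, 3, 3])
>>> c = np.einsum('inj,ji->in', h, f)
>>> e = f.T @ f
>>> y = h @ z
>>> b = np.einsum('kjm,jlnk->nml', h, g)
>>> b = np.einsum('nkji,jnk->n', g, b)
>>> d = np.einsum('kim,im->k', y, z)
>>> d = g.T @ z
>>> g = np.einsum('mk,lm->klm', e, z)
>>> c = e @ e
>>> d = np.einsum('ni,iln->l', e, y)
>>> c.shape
(3, 3)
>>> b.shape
(19,)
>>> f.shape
(19, 3)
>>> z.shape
(19, 3)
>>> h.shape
(3, 19, 19)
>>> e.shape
(3, 3)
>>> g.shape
(3, 19, 3)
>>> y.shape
(3, 19, 3)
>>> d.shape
(19,)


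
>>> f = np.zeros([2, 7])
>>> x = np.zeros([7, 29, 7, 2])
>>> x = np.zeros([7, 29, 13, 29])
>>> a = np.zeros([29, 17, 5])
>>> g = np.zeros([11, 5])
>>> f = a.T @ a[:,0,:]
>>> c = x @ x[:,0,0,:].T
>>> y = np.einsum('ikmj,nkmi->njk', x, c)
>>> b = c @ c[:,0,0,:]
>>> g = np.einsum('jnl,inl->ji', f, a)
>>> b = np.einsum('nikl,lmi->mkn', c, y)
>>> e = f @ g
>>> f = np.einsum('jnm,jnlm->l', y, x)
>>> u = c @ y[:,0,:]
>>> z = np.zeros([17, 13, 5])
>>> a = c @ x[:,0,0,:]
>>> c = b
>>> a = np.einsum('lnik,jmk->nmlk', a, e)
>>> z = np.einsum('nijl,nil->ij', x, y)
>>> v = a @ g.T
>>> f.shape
(13,)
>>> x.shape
(7, 29, 13, 29)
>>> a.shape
(29, 17, 7, 29)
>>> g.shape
(5, 29)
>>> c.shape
(29, 13, 7)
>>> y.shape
(7, 29, 29)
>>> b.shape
(29, 13, 7)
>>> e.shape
(5, 17, 29)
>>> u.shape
(7, 29, 13, 29)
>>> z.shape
(29, 13)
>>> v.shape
(29, 17, 7, 5)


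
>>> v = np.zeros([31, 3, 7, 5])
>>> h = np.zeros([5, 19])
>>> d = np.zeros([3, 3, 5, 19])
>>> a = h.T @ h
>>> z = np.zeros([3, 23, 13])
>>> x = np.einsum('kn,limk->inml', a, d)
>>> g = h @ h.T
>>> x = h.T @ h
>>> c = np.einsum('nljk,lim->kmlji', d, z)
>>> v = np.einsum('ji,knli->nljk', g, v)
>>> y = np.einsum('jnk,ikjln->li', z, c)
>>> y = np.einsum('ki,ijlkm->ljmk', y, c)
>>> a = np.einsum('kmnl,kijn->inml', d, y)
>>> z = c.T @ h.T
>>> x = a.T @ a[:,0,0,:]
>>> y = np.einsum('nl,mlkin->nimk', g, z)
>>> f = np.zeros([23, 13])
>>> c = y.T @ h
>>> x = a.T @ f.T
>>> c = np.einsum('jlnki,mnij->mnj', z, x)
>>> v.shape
(3, 7, 5, 31)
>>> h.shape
(5, 19)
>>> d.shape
(3, 3, 5, 19)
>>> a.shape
(13, 5, 3, 19)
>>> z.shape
(23, 5, 3, 13, 5)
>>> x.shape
(19, 3, 5, 23)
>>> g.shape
(5, 5)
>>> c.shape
(19, 3, 23)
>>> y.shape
(5, 13, 23, 3)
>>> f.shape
(23, 13)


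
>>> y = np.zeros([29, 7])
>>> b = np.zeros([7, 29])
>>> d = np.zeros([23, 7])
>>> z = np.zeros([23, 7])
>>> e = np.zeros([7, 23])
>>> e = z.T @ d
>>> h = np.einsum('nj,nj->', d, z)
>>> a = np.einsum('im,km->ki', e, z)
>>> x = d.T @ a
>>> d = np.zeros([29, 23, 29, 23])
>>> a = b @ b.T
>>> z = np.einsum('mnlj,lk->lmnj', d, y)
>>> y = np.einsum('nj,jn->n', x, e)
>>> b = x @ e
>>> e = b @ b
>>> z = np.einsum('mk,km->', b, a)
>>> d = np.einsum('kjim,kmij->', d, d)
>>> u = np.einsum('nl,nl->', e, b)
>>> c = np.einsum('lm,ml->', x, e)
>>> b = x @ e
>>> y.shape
(7,)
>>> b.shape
(7, 7)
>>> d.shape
()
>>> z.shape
()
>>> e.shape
(7, 7)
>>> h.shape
()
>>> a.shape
(7, 7)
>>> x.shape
(7, 7)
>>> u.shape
()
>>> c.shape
()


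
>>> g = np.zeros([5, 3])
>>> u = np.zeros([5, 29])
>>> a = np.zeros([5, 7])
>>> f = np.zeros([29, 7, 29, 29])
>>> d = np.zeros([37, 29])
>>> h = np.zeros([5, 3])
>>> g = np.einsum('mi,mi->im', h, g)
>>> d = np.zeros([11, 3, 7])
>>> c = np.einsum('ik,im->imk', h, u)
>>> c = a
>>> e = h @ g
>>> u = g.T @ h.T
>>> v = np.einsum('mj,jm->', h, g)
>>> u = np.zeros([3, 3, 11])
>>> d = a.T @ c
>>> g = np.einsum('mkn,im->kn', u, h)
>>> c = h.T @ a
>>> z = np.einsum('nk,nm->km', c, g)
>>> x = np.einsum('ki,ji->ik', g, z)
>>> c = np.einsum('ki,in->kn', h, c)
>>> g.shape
(3, 11)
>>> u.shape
(3, 3, 11)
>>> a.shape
(5, 7)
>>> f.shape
(29, 7, 29, 29)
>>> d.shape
(7, 7)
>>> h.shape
(5, 3)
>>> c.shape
(5, 7)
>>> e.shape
(5, 5)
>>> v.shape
()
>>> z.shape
(7, 11)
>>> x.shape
(11, 3)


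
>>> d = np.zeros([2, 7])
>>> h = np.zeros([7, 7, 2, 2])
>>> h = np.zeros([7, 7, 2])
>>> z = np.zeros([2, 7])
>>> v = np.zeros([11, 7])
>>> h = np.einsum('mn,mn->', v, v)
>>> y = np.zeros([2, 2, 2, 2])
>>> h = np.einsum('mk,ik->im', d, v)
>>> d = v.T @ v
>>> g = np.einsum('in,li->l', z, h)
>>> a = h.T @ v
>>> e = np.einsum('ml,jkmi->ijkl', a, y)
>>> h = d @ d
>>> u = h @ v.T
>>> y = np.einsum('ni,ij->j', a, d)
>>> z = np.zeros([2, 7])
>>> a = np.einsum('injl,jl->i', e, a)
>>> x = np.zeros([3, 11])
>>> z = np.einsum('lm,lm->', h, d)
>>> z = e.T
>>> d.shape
(7, 7)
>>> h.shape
(7, 7)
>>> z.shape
(7, 2, 2, 2)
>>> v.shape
(11, 7)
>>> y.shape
(7,)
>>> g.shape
(11,)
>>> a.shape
(2,)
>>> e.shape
(2, 2, 2, 7)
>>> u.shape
(7, 11)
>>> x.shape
(3, 11)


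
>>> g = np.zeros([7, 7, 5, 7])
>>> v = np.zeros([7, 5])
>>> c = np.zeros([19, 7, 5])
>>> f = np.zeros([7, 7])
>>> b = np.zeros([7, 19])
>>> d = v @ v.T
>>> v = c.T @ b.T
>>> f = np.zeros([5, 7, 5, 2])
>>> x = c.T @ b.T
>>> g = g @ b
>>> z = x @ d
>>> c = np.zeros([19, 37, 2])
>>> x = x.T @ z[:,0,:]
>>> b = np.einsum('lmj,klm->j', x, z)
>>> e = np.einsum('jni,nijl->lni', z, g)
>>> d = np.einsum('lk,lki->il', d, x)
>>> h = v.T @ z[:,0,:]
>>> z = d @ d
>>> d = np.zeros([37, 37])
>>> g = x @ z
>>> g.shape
(7, 7, 7)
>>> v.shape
(5, 7, 7)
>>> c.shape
(19, 37, 2)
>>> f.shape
(5, 7, 5, 2)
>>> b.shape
(7,)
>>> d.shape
(37, 37)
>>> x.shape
(7, 7, 7)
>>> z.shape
(7, 7)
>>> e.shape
(19, 7, 7)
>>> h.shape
(7, 7, 7)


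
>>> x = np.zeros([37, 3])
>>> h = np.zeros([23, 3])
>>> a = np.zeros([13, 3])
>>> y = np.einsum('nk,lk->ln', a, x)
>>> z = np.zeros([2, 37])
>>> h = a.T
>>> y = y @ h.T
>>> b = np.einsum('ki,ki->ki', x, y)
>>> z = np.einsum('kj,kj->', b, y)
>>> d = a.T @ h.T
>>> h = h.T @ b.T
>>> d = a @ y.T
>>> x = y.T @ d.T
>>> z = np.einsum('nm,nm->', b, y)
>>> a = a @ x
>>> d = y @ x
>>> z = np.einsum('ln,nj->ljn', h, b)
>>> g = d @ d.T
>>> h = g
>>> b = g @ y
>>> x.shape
(3, 13)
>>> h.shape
(37, 37)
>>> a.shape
(13, 13)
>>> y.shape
(37, 3)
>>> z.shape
(13, 3, 37)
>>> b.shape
(37, 3)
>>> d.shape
(37, 13)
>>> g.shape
(37, 37)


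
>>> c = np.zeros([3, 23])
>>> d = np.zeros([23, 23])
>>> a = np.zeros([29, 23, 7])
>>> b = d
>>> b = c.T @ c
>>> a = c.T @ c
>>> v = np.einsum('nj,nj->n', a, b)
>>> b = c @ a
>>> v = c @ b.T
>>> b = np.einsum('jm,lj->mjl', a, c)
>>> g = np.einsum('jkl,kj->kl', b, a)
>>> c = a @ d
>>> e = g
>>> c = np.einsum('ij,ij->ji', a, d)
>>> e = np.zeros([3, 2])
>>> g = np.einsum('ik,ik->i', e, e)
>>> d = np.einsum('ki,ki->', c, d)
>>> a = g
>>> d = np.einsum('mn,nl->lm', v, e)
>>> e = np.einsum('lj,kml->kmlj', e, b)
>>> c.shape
(23, 23)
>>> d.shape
(2, 3)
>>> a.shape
(3,)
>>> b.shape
(23, 23, 3)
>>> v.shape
(3, 3)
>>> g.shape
(3,)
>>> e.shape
(23, 23, 3, 2)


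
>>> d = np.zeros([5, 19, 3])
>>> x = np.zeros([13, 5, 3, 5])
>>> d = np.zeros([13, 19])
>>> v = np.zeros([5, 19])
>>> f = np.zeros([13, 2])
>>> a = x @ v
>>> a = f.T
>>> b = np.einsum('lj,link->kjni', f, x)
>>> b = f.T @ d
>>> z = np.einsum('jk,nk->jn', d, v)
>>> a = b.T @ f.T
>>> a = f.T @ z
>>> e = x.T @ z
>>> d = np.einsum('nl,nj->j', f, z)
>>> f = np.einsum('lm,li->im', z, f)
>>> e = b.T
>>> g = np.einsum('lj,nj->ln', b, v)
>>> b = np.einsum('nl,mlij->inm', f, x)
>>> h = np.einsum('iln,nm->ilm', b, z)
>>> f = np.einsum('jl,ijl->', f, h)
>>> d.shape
(5,)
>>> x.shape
(13, 5, 3, 5)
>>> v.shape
(5, 19)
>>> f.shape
()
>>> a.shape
(2, 5)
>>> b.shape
(3, 2, 13)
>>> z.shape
(13, 5)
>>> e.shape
(19, 2)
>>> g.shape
(2, 5)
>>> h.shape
(3, 2, 5)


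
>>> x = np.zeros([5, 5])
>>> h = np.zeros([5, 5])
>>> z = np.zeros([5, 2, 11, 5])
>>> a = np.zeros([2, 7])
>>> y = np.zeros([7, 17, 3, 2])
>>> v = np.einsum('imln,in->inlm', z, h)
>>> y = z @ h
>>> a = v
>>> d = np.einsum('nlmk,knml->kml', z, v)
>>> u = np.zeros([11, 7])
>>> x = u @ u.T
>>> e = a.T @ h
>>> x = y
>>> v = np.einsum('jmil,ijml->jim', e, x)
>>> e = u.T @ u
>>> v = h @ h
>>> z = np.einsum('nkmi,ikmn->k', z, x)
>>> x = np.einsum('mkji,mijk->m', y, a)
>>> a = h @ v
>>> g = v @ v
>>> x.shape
(5,)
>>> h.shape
(5, 5)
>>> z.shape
(2,)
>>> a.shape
(5, 5)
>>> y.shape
(5, 2, 11, 5)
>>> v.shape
(5, 5)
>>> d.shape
(5, 11, 2)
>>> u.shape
(11, 7)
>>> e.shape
(7, 7)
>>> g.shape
(5, 5)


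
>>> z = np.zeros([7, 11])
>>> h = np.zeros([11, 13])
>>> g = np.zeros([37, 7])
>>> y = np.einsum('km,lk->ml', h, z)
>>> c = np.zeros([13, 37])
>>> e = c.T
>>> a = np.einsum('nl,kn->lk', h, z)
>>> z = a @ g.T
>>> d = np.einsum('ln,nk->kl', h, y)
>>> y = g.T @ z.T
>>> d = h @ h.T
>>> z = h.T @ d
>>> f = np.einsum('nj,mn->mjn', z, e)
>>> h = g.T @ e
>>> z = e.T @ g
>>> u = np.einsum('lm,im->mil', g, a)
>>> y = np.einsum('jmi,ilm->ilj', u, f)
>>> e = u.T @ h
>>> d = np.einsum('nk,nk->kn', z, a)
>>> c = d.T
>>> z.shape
(13, 7)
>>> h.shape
(7, 13)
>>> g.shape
(37, 7)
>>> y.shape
(37, 11, 7)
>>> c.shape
(13, 7)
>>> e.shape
(37, 13, 13)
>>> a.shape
(13, 7)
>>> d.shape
(7, 13)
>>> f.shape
(37, 11, 13)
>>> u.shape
(7, 13, 37)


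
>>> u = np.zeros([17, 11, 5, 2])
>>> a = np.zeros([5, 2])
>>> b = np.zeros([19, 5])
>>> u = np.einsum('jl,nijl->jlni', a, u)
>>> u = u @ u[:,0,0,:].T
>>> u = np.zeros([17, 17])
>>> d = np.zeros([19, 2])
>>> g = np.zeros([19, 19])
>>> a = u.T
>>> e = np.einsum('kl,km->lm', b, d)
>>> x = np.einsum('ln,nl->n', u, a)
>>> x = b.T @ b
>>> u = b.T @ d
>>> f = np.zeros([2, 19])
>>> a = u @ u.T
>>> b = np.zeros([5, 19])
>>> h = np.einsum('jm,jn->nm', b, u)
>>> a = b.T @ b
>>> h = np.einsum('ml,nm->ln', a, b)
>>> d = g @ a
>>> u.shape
(5, 2)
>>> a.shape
(19, 19)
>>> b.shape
(5, 19)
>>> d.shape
(19, 19)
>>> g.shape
(19, 19)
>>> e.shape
(5, 2)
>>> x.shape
(5, 5)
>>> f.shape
(2, 19)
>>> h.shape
(19, 5)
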